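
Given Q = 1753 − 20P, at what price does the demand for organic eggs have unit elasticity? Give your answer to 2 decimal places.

43.83

For linear demand Q = a − bP, ε = −bP/(a − bP). |ε| = 1 when bP = a − bP, i.e. P = a/(2b).
P = 1753/(2·20) = 1753/40 = 43.8250.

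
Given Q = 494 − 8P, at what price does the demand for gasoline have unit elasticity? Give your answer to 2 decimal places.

30.88

For linear demand Q = a − bP, ε = −bP/(a − bP). |ε| = 1 when bP = a − bP, i.e. P = a/(2b).
P = 494/(2·8) = 494/16 = 30.8750.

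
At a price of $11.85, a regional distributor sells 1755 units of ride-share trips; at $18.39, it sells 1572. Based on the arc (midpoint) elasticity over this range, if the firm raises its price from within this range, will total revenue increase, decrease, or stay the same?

increase

Arc ε = (-183/6.54)(15.12/1663.5) ≈ -0.254.
|ε| = 0.25 < 1, so demand is inelastic. A price rise therefore raises total revenue.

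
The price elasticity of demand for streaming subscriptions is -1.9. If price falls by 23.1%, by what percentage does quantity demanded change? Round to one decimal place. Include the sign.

43.9%

%ΔQ ≈ ε × %ΔP = (-1.9)(-23.1%) = 43.89%.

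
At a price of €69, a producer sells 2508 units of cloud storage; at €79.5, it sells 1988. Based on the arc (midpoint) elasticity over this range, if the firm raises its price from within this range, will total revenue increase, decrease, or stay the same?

decrease

Arc ε = (-520/10.5)(74.25/2248.0) ≈ -1.636.
|ε| = 1.64 > 1, so demand is elastic. A price rise therefore reduces total revenue.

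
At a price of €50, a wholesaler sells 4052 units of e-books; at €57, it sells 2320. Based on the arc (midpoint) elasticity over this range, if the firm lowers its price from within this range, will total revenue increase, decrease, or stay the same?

Arc ε = (-1732/7)(53.50/3186.0) ≈ -4.155.
|ε| = 4.15 > 1, so demand is elastic. A price cut therefore raises total revenue.

increase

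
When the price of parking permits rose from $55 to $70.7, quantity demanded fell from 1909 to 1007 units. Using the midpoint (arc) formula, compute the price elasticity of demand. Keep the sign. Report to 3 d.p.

ΔQ = 1007 − 1909 = -902; ΔP = 70.7 − 55 = 15.7.
Midpoints: P̄ = 62.85, Q̄ = 1458.0.
ε = (ΔQ/ΔP)(P̄/Q̄) = (-902/15.7)(62.85/1458.0).

-2.477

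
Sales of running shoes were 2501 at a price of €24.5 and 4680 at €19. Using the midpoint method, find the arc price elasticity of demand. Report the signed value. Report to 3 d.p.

-2.400

ΔQ = 4680 − 2501 = 2179; ΔP = 19 − 24.5 = -5.5.
Midpoints: P̄ = 21.75, Q̄ = 3590.5.
ε = (ΔQ/ΔP)(P̄/Q̄) = (2179/-5.5)(21.75/3590.5).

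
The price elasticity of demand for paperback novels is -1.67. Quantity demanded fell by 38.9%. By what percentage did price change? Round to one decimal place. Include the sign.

23.3%

%ΔP ≈ %ΔQ / ε = (-38.9%)/(-1.67) = 23.29%.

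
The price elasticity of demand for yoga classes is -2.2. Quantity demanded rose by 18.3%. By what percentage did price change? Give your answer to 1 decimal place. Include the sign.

-8.3%

%ΔP ≈ %ΔQ / ε = (18.3%)/(-2.2) = -8.32%.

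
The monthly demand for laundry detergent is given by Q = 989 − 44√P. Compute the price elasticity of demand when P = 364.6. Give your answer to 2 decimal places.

-2.82

At P = 364.6, Q = 148.842.
dQ/dP = −44/(2√P) = -1.152.
ε = (dQ/dP)(P/Q) = (-1.152)(364.6/148.842).
|ε| > 1, so demand is elastic at this price.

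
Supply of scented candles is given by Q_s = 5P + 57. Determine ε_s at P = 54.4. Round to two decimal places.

0.83

At P = 54.4, Q_s = 329.
dQ_s/dP = 5.
ε_s = (dQ_s/dP)(P/Q_s) = (5)(54.4/329).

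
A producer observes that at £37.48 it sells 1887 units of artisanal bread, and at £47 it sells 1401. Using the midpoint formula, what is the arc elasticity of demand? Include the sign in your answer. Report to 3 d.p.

ΔQ = 1401 − 1887 = -486; ΔP = 47 − 37.48 = 9.52.
Midpoints: P̄ = 42.24, Q̄ = 1644.0.
ε = (ΔQ/ΔP)(P̄/Q̄) = (-486/9.52)(42.24/1644.0).

-1.312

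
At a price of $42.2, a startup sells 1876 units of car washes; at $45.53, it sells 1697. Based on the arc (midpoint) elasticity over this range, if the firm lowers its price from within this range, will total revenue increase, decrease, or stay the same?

increase

Arc ε = (-179/3.33)(43.87/1786.5) ≈ -1.320.
|ε| = 1.32 > 1, so demand is elastic. A price cut therefore raises total revenue.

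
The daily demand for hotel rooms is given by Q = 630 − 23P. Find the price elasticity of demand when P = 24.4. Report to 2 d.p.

At P = 24.4, Q = 68.800.
dQ/dP = −23.
ε = (dQ/dP)(P/Q) = (-23)(24.4/68.800).
|ε| > 1, so demand is elastic at this price.

-8.16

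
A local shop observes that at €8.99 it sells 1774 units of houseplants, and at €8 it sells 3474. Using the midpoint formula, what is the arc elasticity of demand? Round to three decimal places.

-5.559

ΔQ = 3474 − 1774 = 1700; ΔP = 8 − 8.99 = -0.99.
Midpoints: P̄ = 8.50, Q̄ = 2624.0.
ε = (ΔQ/ΔP)(P̄/Q̄) = (1700/-0.99)(8.50/2624.0).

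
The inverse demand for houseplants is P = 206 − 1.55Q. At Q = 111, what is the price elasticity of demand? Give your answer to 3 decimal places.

At Q = 111, P = 206 − 1.55(111) = 33.95.
dP/dQ = −1.55, so dQ/dP = 1/(−1.55) = -0.645.
ε = (dQ/dP)(P/Q) = (-0.645)(33.95/111).

-0.197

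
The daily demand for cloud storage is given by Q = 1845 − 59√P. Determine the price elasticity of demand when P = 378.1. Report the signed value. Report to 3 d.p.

At P = 378.1, Q = 697.757.
dQ/dP = −59/(2√P) = -1.517.
ε = (dQ/dP)(P/Q) = (-1.517)(378.1/697.757).

-0.822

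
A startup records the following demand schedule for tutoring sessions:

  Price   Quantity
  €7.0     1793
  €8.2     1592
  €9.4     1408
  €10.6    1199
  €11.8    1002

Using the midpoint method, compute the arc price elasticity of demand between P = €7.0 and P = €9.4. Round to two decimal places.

-0.82

At P = 7.0, Q = 1793; at P = 9.4, Q = 1408.
ΔQ = -385, ΔP = 2.4. Midpoints: P̄ = 8.20, Q̄ = 1600.5.
ε = (ΔQ/ΔP)(P̄/Q̄) = (-385/2.4)(8.20/1600.5).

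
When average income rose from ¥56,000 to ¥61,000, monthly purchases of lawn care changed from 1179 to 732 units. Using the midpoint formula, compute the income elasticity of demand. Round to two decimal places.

ΔQ = -447, ΔI = 5000. Midpoints: Ī = 58,500, Q̄ = 955.5.
ε_I = (ΔQ/ΔI)(Ī/Q̄) = (-447/5000)(58500/955.5).

-5.47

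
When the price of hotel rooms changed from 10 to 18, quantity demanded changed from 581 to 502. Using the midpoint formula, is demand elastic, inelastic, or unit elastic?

Arc ε ≈ -0.255.
|ε| = 0.26 < 1.

inelastic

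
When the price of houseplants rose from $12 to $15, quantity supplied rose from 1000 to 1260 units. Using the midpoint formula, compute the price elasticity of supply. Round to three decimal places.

1.035

ΔQ = 1260 − 1000 = 260; ΔP = 15 − 12 = 3.
Midpoints: P̄ = 13.50, Q̄ = 1130.0.
ε_s = (ΔQ/ΔP)(P̄/Q̄) = (260/3)(13.50/1130.0).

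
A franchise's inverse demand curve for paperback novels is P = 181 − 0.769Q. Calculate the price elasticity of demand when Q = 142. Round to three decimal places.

At Q = 142, P = 181 − 0.769(142) = 71.80.
dP/dQ = −0.769, so dQ/dP = 1/(−0.769) = -1.300.
ε = (dQ/dP)(P/Q) = (-1.300)(71.80/142).

-0.658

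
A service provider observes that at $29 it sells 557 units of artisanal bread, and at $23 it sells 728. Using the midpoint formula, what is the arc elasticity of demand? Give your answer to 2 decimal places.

ΔQ = 728 − 557 = 171; ΔP = 23 − 29 = -6.
Midpoints: P̄ = 26.00, Q̄ = 642.5.
ε = (ΔQ/ΔP)(P̄/Q̄) = (171/-6)(26.00/642.5).

-1.15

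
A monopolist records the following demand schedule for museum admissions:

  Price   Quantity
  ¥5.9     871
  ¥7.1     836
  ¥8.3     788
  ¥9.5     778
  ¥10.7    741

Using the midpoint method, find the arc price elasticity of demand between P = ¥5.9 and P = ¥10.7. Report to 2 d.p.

-0.28

At P = 5.9, Q = 871; at P = 10.7, Q = 741.
ΔQ = -130, ΔP = 4.8. Midpoints: P̄ = 8.30, Q̄ = 806.0.
ε = (ΔQ/ΔP)(P̄/Q̄) = (-130/4.8)(8.30/806.0).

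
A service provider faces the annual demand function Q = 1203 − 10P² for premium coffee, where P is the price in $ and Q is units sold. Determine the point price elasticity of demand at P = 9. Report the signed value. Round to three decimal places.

At P = 9, Q = 393.
dQ/dP = −20P = -180.
ε = (dQ/dP)(P/Q) = (-180)(9/393).

-4.122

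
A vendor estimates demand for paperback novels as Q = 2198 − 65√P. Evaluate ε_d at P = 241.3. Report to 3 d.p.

At P = 241.3, Q = 1188.301.
dQ/dP = −65/(2√P) = -2.092.
ε = (dQ/dP)(P/Q) = (-2.092)(241.3/1188.301).

-0.425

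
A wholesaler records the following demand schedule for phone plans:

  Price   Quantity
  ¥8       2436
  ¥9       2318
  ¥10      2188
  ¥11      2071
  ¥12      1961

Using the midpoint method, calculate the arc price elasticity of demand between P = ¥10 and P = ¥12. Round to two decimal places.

-0.60

At P = 10, Q = 2188; at P = 12, Q = 1961.
ΔQ = -227, ΔP = 2. Midpoints: P̄ = 11.00, Q̄ = 2074.5.
ε = (ΔQ/ΔP)(P̄/Q̄) = (-227/2)(11.00/2074.5).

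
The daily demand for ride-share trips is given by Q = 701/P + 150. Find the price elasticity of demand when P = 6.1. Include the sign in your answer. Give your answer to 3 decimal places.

At P = 6.1, Q = 264.918.
dQ/dP = −701/P² = -18.839.
ε = (dQ/dP)(P/Q) = (-18.839)(6.1/264.918).
|ε| < 1, so demand is inelastic at this price.

-0.434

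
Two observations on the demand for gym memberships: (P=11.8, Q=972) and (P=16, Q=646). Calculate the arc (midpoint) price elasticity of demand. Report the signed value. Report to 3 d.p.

-1.334

ΔQ = 646 − 972 = -326; ΔP = 16 − 11.8 = 4.2.
Midpoints: P̄ = 13.90, Q̄ = 809.0.
ε = (ΔQ/ΔP)(P̄/Q̄) = (-326/4.2)(13.90/809.0).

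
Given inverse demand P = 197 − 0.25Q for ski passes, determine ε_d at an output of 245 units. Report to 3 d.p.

At Q = 245, P = 197 − 0.25(245) = 135.75.
dP/dQ = −0.25, so dQ/dP = 1/(−0.25) = -4.000.
ε = (dQ/dP)(P/Q) = (-4.000)(135.75/245).

-2.216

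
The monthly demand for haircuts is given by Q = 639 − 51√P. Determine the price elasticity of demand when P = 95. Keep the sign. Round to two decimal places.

At P = 95, Q = 141.913.
dQ/dP = −51/(2√P) = -2.616.
ε = (dQ/dP)(P/Q) = (-2.616)(95/141.913).

-1.75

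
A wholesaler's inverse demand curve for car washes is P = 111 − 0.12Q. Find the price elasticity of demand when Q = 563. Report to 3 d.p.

At Q = 563, P = 111 − 0.12(563) = 43.44.
dP/dQ = −0.12, so dQ/dP = 1/(−0.12) = -8.333.
ε = (dQ/dP)(P/Q) = (-8.333)(43.44/563).

-0.643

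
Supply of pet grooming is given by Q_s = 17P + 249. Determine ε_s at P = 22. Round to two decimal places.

At P = 22, Q_s = 623.
dQ_s/dP = 17.
ε_s = (dQ_s/dP)(P/Q_s) = (17)(22/623).

0.60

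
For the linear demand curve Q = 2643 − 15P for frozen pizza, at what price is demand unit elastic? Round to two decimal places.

88.10

For linear demand Q = a − bP, ε = −bP/(a − bP). |ε| = 1 when bP = a − bP, i.e. P = a/(2b).
P = 2643/(2·15) = 2643/30 = 88.1000.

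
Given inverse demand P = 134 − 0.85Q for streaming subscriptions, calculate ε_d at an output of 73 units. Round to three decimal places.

-1.160

At Q = 73, P = 134 − 0.85(73) = 71.95.
dP/dQ = −0.85, so dQ/dP = 1/(−0.85) = -1.176.
ε = (dQ/dP)(P/Q) = (-1.176)(71.95/73).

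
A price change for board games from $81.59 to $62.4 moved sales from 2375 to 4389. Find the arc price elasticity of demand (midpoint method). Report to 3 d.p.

-2.234

ΔQ = 4389 − 2375 = 2014; ΔP = 62.4 − 81.59 = -19.19.
Midpoints: P̄ = 72.00, Q̄ = 3382.0.
ε = (ΔQ/ΔP)(P̄/Q̄) = (2014/-19.19)(72.00/3382.0).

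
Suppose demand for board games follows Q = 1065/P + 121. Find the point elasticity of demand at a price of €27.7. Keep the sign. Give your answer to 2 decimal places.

At P = 27.7, Q = 159.448.
dQ/dP = −1065/P² = -1.388.
ε = (dQ/dP)(P/Q) = (-1.388)(27.7/159.448).
|ε| < 1, so demand is inelastic at this price.

-0.24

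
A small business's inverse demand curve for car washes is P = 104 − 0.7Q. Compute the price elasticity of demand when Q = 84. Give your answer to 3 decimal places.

-0.769

At Q = 84, P = 104 − 0.7(84) = 45.20.
dP/dQ = −0.7, so dQ/dP = 1/(−0.7) = -1.429.
ε = (dQ/dP)(P/Q) = (-1.429)(45.20/84).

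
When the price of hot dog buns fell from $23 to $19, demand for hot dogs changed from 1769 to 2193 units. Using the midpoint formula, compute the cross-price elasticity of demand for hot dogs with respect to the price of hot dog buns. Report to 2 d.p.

ΔQ_x = 2193 − 1769 = 424; ΔP_y = 19 − 23 = -4.
Midpoints: P̄_y = 21.00, Q̄_x = 1981.0.
ε_xy = (ΔQ_x/ΔP_y)(P̄_y/Q̄_x) = (424/-4)(21.00/1981.0).
ε_xy < 0, so the goods are complements.

-1.12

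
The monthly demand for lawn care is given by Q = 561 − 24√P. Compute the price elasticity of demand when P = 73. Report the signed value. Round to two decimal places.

-0.29

At P = 73, Q = 355.944.
dQ/dP = −24/(2√P) = -1.404.
ε = (dQ/dP)(P/Q) = (-1.404)(73/355.944).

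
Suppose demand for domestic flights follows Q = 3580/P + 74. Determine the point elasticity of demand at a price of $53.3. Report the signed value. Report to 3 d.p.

-0.476

At P = 53.3, Q = 141.167.
dQ/dP = −3580/P² = -1.260.
ε = (dQ/dP)(P/Q) = (-1.260)(53.3/141.167).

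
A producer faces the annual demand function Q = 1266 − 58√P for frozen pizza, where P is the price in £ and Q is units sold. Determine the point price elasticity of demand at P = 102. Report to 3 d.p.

At P = 102, Q = 680.229.
dQ/dP = −58/(2√P) = -2.871.
ε = (dQ/dP)(P/Q) = (-2.871)(102/680.229).
|ε| < 1, so demand is inelastic at this price.

-0.431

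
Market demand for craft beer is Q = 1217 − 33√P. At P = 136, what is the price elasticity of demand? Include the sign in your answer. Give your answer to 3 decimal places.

-0.231

At P = 136, Q = 832.157.
dQ/dP = −33/(2√P) = -1.415.
ε = (dQ/dP)(P/Q) = (-1.415)(136/832.157).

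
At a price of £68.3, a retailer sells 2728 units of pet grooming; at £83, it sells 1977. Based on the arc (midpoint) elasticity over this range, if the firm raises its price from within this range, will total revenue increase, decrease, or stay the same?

decrease

Arc ε = (-751/14.7)(75.65/2352.5) ≈ -1.643.
|ε| = 1.64 > 1, so demand is elastic. A price rise therefore reduces total revenue.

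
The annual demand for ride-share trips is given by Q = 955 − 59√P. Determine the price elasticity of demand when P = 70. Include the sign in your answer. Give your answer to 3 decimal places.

At P = 70, Q = 461.371.
dQ/dP = −59/(2√P) = -3.526.
ε = (dQ/dP)(P/Q) = (-3.526)(70/461.371).
|ε| < 1, so demand is inelastic at this price.

-0.535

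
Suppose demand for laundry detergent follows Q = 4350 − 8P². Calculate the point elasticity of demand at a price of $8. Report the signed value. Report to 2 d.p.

At P = 8, Q = 3838.
dQ/dP = −16P = -128.
ε = (dQ/dP)(P/Q) = (-128)(8/3838).

-0.27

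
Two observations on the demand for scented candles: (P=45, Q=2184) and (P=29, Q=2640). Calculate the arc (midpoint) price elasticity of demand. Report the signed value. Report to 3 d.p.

-0.437

ΔQ = 2640 − 2184 = 456; ΔP = 29 − 45 = -16.
Midpoints: P̄ = 37.00, Q̄ = 2412.0.
ε = (ΔQ/ΔP)(P̄/Q̄) = (456/-16)(37.00/2412.0).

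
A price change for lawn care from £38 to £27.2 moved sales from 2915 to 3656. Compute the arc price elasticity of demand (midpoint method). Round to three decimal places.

-0.681

ΔQ = 3656 − 2915 = 741; ΔP = 27.2 − 38 = -10.8.
Midpoints: P̄ = 32.60, Q̄ = 3285.5.
ε = (ΔQ/ΔP)(P̄/Q̄) = (741/-10.8)(32.60/3285.5).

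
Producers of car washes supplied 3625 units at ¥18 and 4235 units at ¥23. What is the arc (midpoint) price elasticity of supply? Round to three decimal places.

ΔQ = 4235 − 3625 = 610; ΔP = 23 − 18 = 5.
Midpoints: P̄ = 20.50, Q̄ = 3930.0.
ε_s = (ΔQ/ΔP)(P̄/Q̄) = (610/5)(20.50/3930.0).

0.636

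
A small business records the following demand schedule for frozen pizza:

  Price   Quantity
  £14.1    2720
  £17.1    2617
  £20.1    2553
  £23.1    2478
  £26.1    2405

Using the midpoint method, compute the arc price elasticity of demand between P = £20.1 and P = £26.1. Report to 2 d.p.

At P = 20.1, Q = 2553; at P = 26.1, Q = 2405.
ΔQ = -148, ΔP = 6.0. Midpoints: P̄ = 23.10, Q̄ = 2479.0.
ε = (ΔQ/ΔP)(P̄/Q̄) = (-148/6.0)(23.10/2479.0).

-0.23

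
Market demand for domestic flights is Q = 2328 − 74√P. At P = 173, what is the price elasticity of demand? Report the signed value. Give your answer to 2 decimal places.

At P = 173, Q = 1354.682.
dQ/dP = −74/(2√P) = -2.813.
ε = (dQ/dP)(P/Q) = (-2.813)(173/1354.682).
|ε| < 1, so demand is inelastic at this price.

-0.36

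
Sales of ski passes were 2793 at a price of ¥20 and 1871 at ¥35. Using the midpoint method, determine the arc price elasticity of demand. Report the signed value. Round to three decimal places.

ΔQ = 1871 − 2793 = -922; ΔP = 35 − 20 = 15.
Midpoints: P̄ = 27.50, Q̄ = 2332.0.
ε = (ΔQ/ΔP)(P̄/Q̄) = (-922/15)(27.50/2332.0).

-0.725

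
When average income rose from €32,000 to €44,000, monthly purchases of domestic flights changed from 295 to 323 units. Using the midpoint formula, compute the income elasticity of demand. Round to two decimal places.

0.29

ΔQ = 28, ΔI = 12000. Midpoints: Ī = 38,000, Q̄ = 309.0.
ε_I = (ΔQ/ΔI)(Ī/Q̄) = (28/12000)(38000/309.0).
ε_I > 0, so the good is normal.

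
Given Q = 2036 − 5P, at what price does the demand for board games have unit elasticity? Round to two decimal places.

For linear demand Q = a − bP, ε = −bP/(a − bP). |ε| = 1 when bP = a − bP, i.e. P = a/(2b).
P = 2036/(2·5) = 2036/10 = 203.6000.

203.60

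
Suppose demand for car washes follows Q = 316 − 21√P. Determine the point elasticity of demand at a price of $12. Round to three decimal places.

-0.150

At P = 12, Q = 243.254.
dQ/dP = −21/(2√P) = -3.031.
ε = (dQ/dP)(P/Q) = (-3.031)(12/243.254).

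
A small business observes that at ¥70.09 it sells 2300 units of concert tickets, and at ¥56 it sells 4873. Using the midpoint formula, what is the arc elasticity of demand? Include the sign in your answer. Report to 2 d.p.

ΔQ = 4873 − 2300 = 2573; ΔP = 56 − 70.09 = -14.09.
Midpoints: P̄ = 63.05, Q̄ = 3586.5.
ε = (ΔQ/ΔP)(P̄/Q̄) = (2573/-14.09)(63.05/3586.5).

-3.21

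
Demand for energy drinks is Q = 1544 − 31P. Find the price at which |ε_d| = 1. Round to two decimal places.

For linear demand Q = a − bP, ε = −bP/(a − bP). |ε| = 1 when bP = a − bP, i.e. P = a/(2b).
P = 1544/(2·31) = 1544/62 = 24.9032.

24.90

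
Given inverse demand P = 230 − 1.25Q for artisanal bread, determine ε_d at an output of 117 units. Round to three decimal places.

-0.573

At Q = 117, P = 230 − 1.25(117) = 83.75.
dP/dQ = −1.25, so dQ/dP = 1/(−1.25) = -0.800.
ε = (dQ/dP)(P/Q) = (-0.800)(83.75/117).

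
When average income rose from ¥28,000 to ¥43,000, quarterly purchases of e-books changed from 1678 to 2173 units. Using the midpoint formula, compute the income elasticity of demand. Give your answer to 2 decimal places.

0.61

ΔQ = 495, ΔI = 15000. Midpoints: Ī = 35,500, Q̄ = 1925.5.
ε_I = (ΔQ/ΔI)(Ī/Q̄) = (495/15000)(35500/1925.5).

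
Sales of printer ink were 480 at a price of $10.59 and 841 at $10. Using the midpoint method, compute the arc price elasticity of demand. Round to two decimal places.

-9.54

ΔQ = 841 − 480 = 361; ΔP = 10 − 10.59 = -0.59.
Midpoints: P̄ = 10.29, Q̄ = 660.5.
ε = (ΔQ/ΔP)(P̄/Q̄) = (361/-0.59)(10.29/660.5).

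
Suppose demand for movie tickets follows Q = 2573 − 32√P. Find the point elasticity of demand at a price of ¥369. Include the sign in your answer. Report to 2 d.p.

At P = 369, Q = 1958.300.
dQ/dP = −32/(2√P) = -0.833.
ε = (dQ/dP)(P/Q) = (-0.833)(369/1958.300).
|ε| < 1, so demand is inelastic at this price.

-0.16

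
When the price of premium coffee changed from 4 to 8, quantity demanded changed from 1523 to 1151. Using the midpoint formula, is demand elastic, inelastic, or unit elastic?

inelastic

Arc ε ≈ -0.417.
|ε| = 0.42 < 1.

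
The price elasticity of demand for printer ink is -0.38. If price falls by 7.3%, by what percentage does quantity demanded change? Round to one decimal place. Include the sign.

%ΔQ ≈ ε × %ΔP = (-0.38)(-7.3%) = 2.77%.

2.8%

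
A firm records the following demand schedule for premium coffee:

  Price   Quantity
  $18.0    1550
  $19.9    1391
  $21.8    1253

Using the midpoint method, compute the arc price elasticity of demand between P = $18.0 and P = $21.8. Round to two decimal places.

-1.11

At P = 18.0, Q = 1550; at P = 21.8, Q = 1253.
ΔQ = -297, ΔP = 3.8. Midpoints: P̄ = 19.90, Q̄ = 1401.5.
ε = (ΔQ/ΔP)(P̄/Q̄) = (-297/3.8)(19.90/1401.5).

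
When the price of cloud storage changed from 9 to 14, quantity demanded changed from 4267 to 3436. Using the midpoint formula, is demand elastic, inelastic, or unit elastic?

Arc ε ≈ -0.496.
|ε| = 0.50 < 1.

inelastic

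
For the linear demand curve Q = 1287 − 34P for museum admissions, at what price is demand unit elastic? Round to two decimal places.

For linear demand Q = a − bP, ε = −bP/(a − bP). |ε| = 1 when bP = a − bP, i.e. P = a/(2b).
P = 1287/(2·34) = 1287/68 = 18.9265.

18.93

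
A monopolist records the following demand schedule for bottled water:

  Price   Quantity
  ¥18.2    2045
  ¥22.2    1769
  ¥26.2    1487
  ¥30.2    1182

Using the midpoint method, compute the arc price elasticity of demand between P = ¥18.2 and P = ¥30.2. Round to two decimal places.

-1.08

At P = 18.2, Q = 2045; at P = 30.2, Q = 1182.
ΔQ = -863, ΔP = 12.0. Midpoints: P̄ = 24.20, Q̄ = 1613.5.
ε = (ΔQ/ΔP)(P̄/Q̄) = (-863/12.0)(24.20/1613.5).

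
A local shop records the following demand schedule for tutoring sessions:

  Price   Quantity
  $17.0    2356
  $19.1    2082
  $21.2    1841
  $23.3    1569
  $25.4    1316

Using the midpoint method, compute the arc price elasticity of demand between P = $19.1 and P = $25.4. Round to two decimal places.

-1.59

At P = 19.1, Q = 2082; at P = 25.4, Q = 1316.
ΔQ = -766, ΔP = 6.3. Midpoints: P̄ = 22.25, Q̄ = 1699.0.
ε = (ΔQ/ΔP)(P̄/Q̄) = (-766/6.3)(22.25/1699.0).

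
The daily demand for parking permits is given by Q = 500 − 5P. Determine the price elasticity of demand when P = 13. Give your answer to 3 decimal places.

-0.149

At P = 13, Q = 435.
dQ/dP = −5.
ε = (dQ/dP)(P/Q) = (-5)(13/435).
|ε| < 1, so demand is inelastic at this price.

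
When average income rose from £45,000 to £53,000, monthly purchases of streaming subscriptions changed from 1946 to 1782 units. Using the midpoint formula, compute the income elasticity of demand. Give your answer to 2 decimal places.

ΔQ = -164, ΔI = 8000. Midpoints: Ī = 49,000, Q̄ = 1864.0.
ε_I = (ΔQ/ΔI)(Ī/Q̄) = (-164/8000)(49000/1864.0).
ε_I < 0, so the good is inferior.

-0.54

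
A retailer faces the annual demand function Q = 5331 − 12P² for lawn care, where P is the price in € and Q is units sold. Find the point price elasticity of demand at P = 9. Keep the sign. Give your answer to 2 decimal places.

At P = 9, Q = 4359.
dQ/dP = −24P = -216.
ε = (dQ/dP)(P/Q) = (-216)(9/4359).

-0.45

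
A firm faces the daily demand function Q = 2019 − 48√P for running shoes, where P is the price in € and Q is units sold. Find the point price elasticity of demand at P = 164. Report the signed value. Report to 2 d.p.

At P = 164, Q = 1404.300.
dQ/dP = −48/(2√P) = -1.874.
ε = (dQ/dP)(P/Q) = (-1.874)(164/1404.300).

-0.22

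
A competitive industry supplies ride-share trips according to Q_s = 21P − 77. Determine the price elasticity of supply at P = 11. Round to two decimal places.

At P = 11, Q_s = 154.
dQ_s/dP = 21.
ε_s = (dQ_s/dP)(P/Q_s) = (21)(11/154).

1.50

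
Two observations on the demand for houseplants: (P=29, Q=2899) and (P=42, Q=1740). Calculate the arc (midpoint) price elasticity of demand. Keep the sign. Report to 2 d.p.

ΔQ = 1740 − 2899 = -1159; ΔP = 42 − 29 = 13.
Midpoints: P̄ = 35.50, Q̄ = 2319.5.
ε = (ΔQ/ΔP)(P̄/Q̄) = (-1159/13)(35.50/2319.5).

-1.36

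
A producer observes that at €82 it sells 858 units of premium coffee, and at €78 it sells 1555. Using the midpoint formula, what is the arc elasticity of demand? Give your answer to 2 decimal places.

ΔQ = 1555 − 858 = 697; ΔP = 78 − 82 = -4.
Midpoints: P̄ = 80.00, Q̄ = 1206.5.
ε = (ΔQ/ΔP)(P̄/Q̄) = (697/-4)(80.00/1206.5).

-11.55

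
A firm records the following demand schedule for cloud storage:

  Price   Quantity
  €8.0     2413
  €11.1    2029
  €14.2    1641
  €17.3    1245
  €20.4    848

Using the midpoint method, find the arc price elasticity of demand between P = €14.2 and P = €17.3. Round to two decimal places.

-1.39

At P = 14.2, Q = 1641; at P = 17.3, Q = 1245.
ΔQ = -396, ΔP = 3.1. Midpoints: P̄ = 15.75, Q̄ = 1443.0.
ε = (ΔQ/ΔP)(P̄/Q̄) = (-396/3.1)(15.75/1443.0).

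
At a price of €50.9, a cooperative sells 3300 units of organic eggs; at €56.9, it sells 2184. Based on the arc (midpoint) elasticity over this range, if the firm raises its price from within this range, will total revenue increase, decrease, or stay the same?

Arc ε = (-1116/6)(53.90/2742.0) ≈ -3.656.
|ε| = 3.66 > 1, so demand is elastic. A price rise therefore reduces total revenue.

decrease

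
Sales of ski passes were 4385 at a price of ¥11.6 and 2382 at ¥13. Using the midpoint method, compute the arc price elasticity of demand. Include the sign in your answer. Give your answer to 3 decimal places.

-5.201

ΔQ = 2382 − 4385 = -2003; ΔP = 13 − 11.6 = 1.4.
Midpoints: P̄ = 12.30, Q̄ = 3383.5.
ε = (ΔQ/ΔP)(P̄/Q̄) = (-2003/1.4)(12.30/3383.5).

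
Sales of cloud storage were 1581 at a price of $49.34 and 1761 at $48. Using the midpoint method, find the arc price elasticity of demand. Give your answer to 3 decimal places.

-3.912

ΔQ = 1761 − 1581 = 180; ΔP = 48 − 49.34 = -1.34.
Midpoints: P̄ = 48.67, Q̄ = 1671.0.
ε = (ΔQ/ΔP)(P̄/Q̄) = (180/-1.34)(48.67/1671.0).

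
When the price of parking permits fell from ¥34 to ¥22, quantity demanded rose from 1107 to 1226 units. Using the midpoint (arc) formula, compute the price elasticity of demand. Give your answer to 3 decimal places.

-0.238

ΔQ = 1226 − 1107 = 119; ΔP = 22 − 34 = -12.
Midpoints: P̄ = 28.00, Q̄ = 1166.5.
ε = (ΔQ/ΔP)(P̄/Q̄) = (119/-12)(28.00/1166.5).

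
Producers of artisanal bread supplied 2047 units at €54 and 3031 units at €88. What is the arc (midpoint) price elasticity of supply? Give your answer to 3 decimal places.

0.809

ΔQ = 3031 − 2047 = 984; ΔP = 88 − 54 = 34.
Midpoints: P̄ = 71.00, Q̄ = 2539.0.
ε_s = (ΔQ/ΔP)(P̄/Q̄) = (984/34)(71.00/2539.0).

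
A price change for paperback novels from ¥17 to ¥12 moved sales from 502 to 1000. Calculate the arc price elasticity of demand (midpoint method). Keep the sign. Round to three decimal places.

-1.923

ΔQ = 1000 − 502 = 498; ΔP = 12 − 17 = -5.
Midpoints: P̄ = 14.50, Q̄ = 751.0.
ε = (ΔQ/ΔP)(P̄/Q̄) = (498/-5)(14.50/751.0).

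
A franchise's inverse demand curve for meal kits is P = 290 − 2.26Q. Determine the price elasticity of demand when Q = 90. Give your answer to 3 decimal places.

-0.426

At Q = 90, P = 290 − 2.26(90) = 86.60.
dP/dQ = −2.26, so dQ/dP = 1/(−2.26) = -0.442.
ε = (dQ/dP)(P/Q) = (-0.442)(86.60/90).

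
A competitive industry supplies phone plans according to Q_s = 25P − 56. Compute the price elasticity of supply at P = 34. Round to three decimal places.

1.071

At P = 34, Q_s = 794.
dQ_s/dP = 25.
ε_s = (dQ_s/dP)(P/Q_s) = (25)(34/794).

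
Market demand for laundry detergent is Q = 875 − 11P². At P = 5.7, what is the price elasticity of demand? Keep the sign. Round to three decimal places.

-1.381

At P = 5.7, Q = 517.610.
dQ/dP = −22P = -125.400.
ε = (dQ/dP)(P/Q) = (-125.400)(5.7/517.610).
|ε| > 1, so demand is elastic at this price.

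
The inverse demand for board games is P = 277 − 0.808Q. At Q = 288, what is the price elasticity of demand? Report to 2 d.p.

-0.19

At Q = 288, P = 277 − 0.808(288) = 44.30.
dP/dQ = −0.808, so dQ/dP = 1/(−0.808) = -1.238.
ε = (dQ/dP)(P/Q) = (-1.238)(44.30/288).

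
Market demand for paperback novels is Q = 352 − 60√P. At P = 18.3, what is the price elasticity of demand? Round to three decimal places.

-1.346

At P = 18.3, Q = 95.329.
dQ/dP = −60/(2√P) = -7.013.
ε = (dQ/dP)(P/Q) = (-7.013)(18.3/95.329).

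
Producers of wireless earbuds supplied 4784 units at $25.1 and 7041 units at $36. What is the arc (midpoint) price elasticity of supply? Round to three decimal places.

ΔQ = 7041 − 4784 = 2257; ΔP = 36 − 25.1 = 10.9.
Midpoints: P̄ = 30.55, Q̄ = 5912.5.
ε_s = (ΔQ/ΔP)(P̄/Q̄) = (2257/10.9)(30.55/5912.5).

1.070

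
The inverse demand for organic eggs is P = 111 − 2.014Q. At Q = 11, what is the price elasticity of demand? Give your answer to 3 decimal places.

-4.010

At Q = 11, P = 111 − 2.014(11) = 88.85.
dP/dQ = −2.014, so dQ/dP = 1/(−2.014) = -0.497.
ε = (dQ/dP)(P/Q) = (-0.497)(88.85/11).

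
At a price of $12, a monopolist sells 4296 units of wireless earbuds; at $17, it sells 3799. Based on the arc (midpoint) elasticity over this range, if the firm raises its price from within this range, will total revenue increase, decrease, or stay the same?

increase

Arc ε = (-497/5)(14.50/4047.5) ≈ -0.356.
|ε| = 0.36 < 1, so demand is inelastic. A price rise therefore raises total revenue.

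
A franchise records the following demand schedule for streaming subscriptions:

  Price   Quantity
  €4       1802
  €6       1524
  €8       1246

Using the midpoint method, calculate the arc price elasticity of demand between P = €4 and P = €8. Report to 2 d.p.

At P = 4, Q = 1802; at P = 8, Q = 1246.
ΔQ = -556, ΔP = 4. Midpoints: P̄ = 6.00, Q̄ = 1524.0.
ε = (ΔQ/ΔP)(P̄/Q̄) = (-556/4)(6.00/1524.0).

-0.55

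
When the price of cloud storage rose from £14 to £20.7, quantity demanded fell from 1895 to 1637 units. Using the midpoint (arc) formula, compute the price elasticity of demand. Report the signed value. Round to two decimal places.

-0.38

ΔQ = 1637 − 1895 = -258; ΔP = 20.7 − 14 = 6.7.
Midpoints: P̄ = 17.35, Q̄ = 1766.0.
ε = (ΔQ/ΔP)(P̄/Q̄) = (-258/6.7)(17.35/1766.0).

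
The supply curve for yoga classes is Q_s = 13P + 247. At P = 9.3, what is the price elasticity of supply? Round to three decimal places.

At P = 9.3, Q_s = 367.90.
dQ_s/dP = 13.
ε_s = (dQ_s/dP)(P/Q_s) = (13)(9.3/367.90).

0.329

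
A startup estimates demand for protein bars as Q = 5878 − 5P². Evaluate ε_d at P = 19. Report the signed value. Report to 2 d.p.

At P = 19, Q = 4073.
dQ/dP = −10P = -190.
ε = (dQ/dP)(P/Q) = (-190)(19/4073).

-0.89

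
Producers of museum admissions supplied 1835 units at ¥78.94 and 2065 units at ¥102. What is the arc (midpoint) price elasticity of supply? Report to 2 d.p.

0.46

ΔQ = 2065 − 1835 = 230; ΔP = 102 − 78.94 = 23.06.
Midpoints: P̄ = 90.47, Q̄ = 1950.0.
ε_s = (ΔQ/ΔP)(P̄/Q̄) = (230/23.06)(90.47/1950.0).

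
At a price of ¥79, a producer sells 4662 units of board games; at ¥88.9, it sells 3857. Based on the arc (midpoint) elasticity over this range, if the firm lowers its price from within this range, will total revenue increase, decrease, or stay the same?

Arc ε = (-805/9.9)(83.95/4259.5) ≈ -1.603.
|ε| = 1.60 > 1, so demand is elastic. A price cut therefore raises total revenue.

increase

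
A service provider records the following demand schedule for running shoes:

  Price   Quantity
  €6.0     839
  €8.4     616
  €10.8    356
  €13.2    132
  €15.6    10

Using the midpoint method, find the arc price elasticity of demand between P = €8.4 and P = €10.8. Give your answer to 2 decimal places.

-2.14

At P = 8.4, Q = 616; at P = 10.8, Q = 356.
ΔQ = -260, ΔP = 2.4. Midpoints: P̄ = 9.60, Q̄ = 486.0.
ε = (ΔQ/ΔP)(P̄/Q̄) = (-260/2.4)(9.60/486.0).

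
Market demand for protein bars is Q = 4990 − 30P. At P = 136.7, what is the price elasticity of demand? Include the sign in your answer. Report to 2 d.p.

At P = 136.7, Q = 889.
dQ/dP = −30.
ε = (dQ/dP)(P/Q) = (-30)(136.7/889).

-4.61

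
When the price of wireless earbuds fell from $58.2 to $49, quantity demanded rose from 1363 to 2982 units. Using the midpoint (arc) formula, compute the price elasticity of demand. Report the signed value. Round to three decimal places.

ΔQ = 2982 − 1363 = 1619; ΔP = 49 − 58.2 = -9.2.
Midpoints: P̄ = 53.60, Q̄ = 2172.5.
ε = (ΔQ/ΔP)(P̄/Q̄) = (1619/-9.2)(53.60/2172.5).

-4.342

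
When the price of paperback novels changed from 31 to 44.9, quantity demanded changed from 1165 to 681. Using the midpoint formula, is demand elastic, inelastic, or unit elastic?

Arc ε ≈ -1.432.
|ε| = 1.43 > 1.

elastic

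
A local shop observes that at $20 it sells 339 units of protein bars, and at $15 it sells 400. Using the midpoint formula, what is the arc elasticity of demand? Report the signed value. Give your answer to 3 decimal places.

ΔQ = 400 − 339 = 61; ΔP = 15 − 20 = -5.
Midpoints: P̄ = 17.50, Q̄ = 369.5.
ε = (ΔQ/ΔP)(P̄/Q̄) = (61/-5)(17.50/369.5).

-0.578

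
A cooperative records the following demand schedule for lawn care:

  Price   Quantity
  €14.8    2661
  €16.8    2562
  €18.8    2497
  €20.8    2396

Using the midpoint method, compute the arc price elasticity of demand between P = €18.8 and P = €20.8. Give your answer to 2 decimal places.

-0.41

At P = 18.8, Q = 2497; at P = 20.8, Q = 2396.
ΔQ = -101, ΔP = 2.0. Midpoints: P̄ = 19.80, Q̄ = 2446.5.
ε = (ΔQ/ΔP)(P̄/Q̄) = (-101/2.0)(19.80/2446.5).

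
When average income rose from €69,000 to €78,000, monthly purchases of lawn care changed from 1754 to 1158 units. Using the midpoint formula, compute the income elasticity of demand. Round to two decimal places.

ΔQ = -596, ΔI = 9000. Midpoints: Ī = 73,500, Q̄ = 1456.0.
ε_I = (ΔQ/ΔI)(Ī/Q̄) = (-596/9000)(73500/1456.0).

-3.34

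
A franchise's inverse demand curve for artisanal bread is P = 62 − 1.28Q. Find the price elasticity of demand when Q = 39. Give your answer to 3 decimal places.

At Q = 39, P = 62 − 1.28(39) = 12.08.
dP/dQ = −1.28, so dQ/dP = 1/(−1.28) = -0.781.
ε = (dQ/dP)(P/Q) = (-0.781)(12.08/39).

-0.242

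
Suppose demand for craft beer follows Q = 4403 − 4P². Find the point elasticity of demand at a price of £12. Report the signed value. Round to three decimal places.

At P = 12, Q = 3827.
dQ/dP = −8P = -96.
ε = (dQ/dP)(P/Q) = (-96)(12/3827).

-0.301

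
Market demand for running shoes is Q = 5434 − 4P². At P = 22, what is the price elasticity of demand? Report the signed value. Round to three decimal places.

At P = 22, Q = 3498.
dQ/dP = −8P = -176.
ε = (dQ/dP)(P/Q) = (-176)(22/3498).

-1.107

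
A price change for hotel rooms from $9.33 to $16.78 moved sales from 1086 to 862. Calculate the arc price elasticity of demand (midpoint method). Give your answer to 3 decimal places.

-0.403

ΔQ = 862 − 1086 = -224; ΔP = 16.78 − 9.33 = 7.45.
Midpoints: P̄ = 13.05, Q̄ = 974.0.
ε = (ΔQ/ΔP)(P̄/Q̄) = (-224/7.45)(13.05/974.0).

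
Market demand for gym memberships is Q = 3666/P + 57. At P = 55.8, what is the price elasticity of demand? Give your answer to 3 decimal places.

-0.535

At P = 55.8, Q = 122.699.
dQ/dP = −3666/P² = -1.177.
ε = (dQ/dP)(P/Q) = (-1.177)(55.8/122.699).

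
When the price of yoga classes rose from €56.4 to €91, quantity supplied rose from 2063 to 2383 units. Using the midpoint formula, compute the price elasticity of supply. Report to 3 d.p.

ΔQ = 2383 − 2063 = 320; ΔP = 91 − 56.4 = 34.6.
Midpoints: P̄ = 73.70, Q̄ = 2223.0.
ε_s = (ΔQ/ΔP)(P̄/Q̄) = (320/34.6)(73.70/2223.0).

0.307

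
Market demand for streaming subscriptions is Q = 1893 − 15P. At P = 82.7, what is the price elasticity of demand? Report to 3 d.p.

At P = 82.7, Q = 652.500.
dQ/dP = −15.
ε = (dQ/dP)(P/Q) = (-15)(82.7/652.500).
|ε| > 1, so demand is elastic at this price.

-1.901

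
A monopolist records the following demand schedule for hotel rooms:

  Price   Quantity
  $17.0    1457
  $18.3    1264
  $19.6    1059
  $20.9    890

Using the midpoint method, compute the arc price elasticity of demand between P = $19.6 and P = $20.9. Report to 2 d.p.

-2.70

At P = 19.6, Q = 1059; at P = 20.9, Q = 890.
ΔQ = -169, ΔP = 1.3. Midpoints: P̄ = 20.25, Q̄ = 974.5.
ε = (ΔQ/ΔP)(P̄/Q̄) = (-169/1.3)(20.25/974.5).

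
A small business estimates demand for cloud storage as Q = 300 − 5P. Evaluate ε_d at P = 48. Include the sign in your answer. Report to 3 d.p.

At P = 48, Q = 60.
dQ/dP = −5.
ε = (dQ/dP)(P/Q) = (-5)(48/60).

-4.000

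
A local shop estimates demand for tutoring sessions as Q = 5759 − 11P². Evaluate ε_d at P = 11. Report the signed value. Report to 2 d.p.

At P = 11, Q = 4428.
dQ/dP = −22P = -242.
ε = (dQ/dP)(P/Q) = (-242)(11/4428).

-0.60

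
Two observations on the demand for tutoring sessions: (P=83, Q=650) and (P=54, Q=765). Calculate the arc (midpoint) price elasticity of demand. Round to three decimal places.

ΔQ = 765 − 650 = 115; ΔP = 54 − 83 = -29.
Midpoints: P̄ = 68.50, Q̄ = 707.5.
ε = (ΔQ/ΔP)(P̄/Q̄) = (115/-29)(68.50/707.5).

-0.384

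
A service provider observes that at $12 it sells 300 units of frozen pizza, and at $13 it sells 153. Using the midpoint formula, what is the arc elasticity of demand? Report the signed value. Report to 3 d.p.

-8.113

ΔQ = 153 − 300 = -147; ΔP = 13 − 12 = 1.
Midpoints: P̄ = 12.50, Q̄ = 226.5.
ε = (ΔQ/ΔP)(P̄/Q̄) = (-147/1)(12.50/226.5).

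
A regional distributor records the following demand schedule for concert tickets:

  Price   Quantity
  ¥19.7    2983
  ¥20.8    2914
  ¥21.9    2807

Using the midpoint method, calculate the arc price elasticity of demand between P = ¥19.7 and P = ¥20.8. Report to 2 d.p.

-0.43

At P = 19.7, Q = 2983; at P = 20.8, Q = 2914.
ΔQ = -69, ΔP = 1.1. Midpoints: P̄ = 20.25, Q̄ = 2948.5.
ε = (ΔQ/ΔP)(P̄/Q̄) = (-69/1.1)(20.25/2948.5).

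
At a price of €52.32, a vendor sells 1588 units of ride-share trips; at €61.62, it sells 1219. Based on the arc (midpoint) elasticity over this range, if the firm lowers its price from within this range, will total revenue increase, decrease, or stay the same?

increase

Arc ε = (-369/9.3)(56.97/1403.5) ≈ -1.611.
|ε| = 1.61 > 1, so demand is elastic. A price cut therefore raises total revenue.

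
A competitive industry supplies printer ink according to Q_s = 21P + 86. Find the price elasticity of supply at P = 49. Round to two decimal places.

0.92

At P = 49, Q_s = 1115.
dQ_s/dP = 21.
ε_s = (dQ_s/dP)(P/Q_s) = (21)(49/1115).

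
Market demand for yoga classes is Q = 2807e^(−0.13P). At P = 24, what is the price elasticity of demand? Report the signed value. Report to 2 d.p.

-3.12

At P = 24, Q = 123.949.
dQ/dP = −0.13·2807e^(−0.13P) = −0.13Q = -16.113.
ε = (dQ/dP)(P/Q) = (-16.113)(24/123.949).
|ε| > 1, so demand is elastic at this price.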